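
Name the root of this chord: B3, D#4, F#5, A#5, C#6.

B

The distinct letter names are B, D#, F#, A#, C#. Arranged as a stack of thirds they read B–D#–F#–A#–C#, so B is the root (a B major ninth chord).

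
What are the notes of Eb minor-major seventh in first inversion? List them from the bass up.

Gb, Bb, D, Eb

The chord tones are Eb–Gb–Bb–D. With the third (Gb) lowest for first inversion: Gb, Bb, D, Eb.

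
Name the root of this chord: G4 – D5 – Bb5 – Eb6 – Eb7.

Eb

The distinct letter names are G, D, Bb, Eb. Arranged as a stack of thirds they read Eb–G–Bb–D, so Eb is the root (an Eb major seventh chord).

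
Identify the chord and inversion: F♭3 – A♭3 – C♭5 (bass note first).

Fb major, root position

The distinct note names are Fb, Ab, Cb. Stacked in thirds they read Fb–Ab–Cb, which is a major triad on Fb.
Fb is the root of Fb major; root in the bass means root position (figured bass 5/3).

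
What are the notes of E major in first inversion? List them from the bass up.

G#, B, E

Spelling E major: E–G#–B. In first inversion the third is bass, giving G#, B, E from the bottom.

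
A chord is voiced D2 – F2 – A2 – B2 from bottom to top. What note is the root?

Reordering D, F, A, B into stacked thirds gives B–D–F–A; the bottom of that stack, B, is the root.

B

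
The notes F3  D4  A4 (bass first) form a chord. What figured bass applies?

The notes F, D, A stack in thirds as D–F–A — a D minor triad. The bass F is the third, so this is first inversion: figured 6.

6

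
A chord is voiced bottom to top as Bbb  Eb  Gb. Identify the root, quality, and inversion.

Reducing to letter names: Bbb, Eb, Gb. These stack in thirds as Eb–Gb–Bbb — an Eb diminished triad.
Bbb is the fifth of Eb diminished; fifth in the bass means second inversion (figured bass 6/4).

Eb diminished, second inversion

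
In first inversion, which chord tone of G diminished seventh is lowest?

Bb

The third of G diminished seventh (G–Bb–Db–Fb) is Bb; that is the bass in first inversion.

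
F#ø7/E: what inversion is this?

F#ø7/E means F# half-diminished seventh with E in the bass. E is the seventh of F# half-diminished seventh (F#–A–C–E), so this is third inversion.

third inversion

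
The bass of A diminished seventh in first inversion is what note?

In first inversion the third is lowest. For A diminished seventh (A–C–Eb–Gb) that is C.

C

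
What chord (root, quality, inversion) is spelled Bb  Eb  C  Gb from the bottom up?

C half-diminished seventh, third inversion

The distinct note names are Bb, Eb, C, Gb. Stacked in thirds they read C–Eb–Gb–Bb, which is a half-diminished seventh chord on C.
Bb is the seventh of C half-diminished seventh; seventh in the bass means third inversion (figured bass 4/2).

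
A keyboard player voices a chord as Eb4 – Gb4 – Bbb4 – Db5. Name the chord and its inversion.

Reducing to letter names: Eb, Gb, Bbb, Db. These stack in thirds as Eb–Gb–Bbb–Db — an Eb half-diminished seventh chord.
With the root (Eb) in the bass, the chord is in root position (figured bass 7).

Eb half-diminished seventh, root position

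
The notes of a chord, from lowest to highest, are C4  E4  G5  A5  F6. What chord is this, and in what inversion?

F major ninth, second inversion

Reducing to letter names: C, E, G, A, F. These stack in thirds as F–A–C–E–G — an F major ninth chord.
C is the fifth of F major ninth; fifth in the bass means second inversion.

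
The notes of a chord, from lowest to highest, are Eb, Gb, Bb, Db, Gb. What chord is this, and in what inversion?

Eb minor seventh, root position

The distinct note names are Eb, Gb, Bb, Db. Stacked in thirds they read Eb–Gb–Bb–Db, which is a minor seventh chord on Eb.
With the root (Eb) in the bass, the chord is in root position (figured bass 7).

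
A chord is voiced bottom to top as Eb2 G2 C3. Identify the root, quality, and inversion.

The distinct note names are Eb, G, C. Stacked in thirds they read C–Eb–G, which is a minor triad on C.
With the third (Eb) in the bass, the chord is in first inversion (figured bass 6).

C minor, first inversion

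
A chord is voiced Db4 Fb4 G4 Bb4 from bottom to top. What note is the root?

G

Reordering Db, Fb, G, Bb into stacked thirds gives G–Bb–Db–Fb; the bottom of that stack, G, is the root.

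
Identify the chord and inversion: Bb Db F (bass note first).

The pitch classes Bb, Db, F arrange in thirds as Bb–Db–F: a Bb minor triad.
The lowest note is Bb, the root of the chord, so this is root position (figured bass 5/3).

Bb minor, root position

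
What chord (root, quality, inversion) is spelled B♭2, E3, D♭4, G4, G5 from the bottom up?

E diminished seventh, second inversion

The distinct note names are Bb, E, Db, G. Stacked in thirds they read E–G–Bb–Db, which is a diminished seventh chord on E.
The lowest note is Bb, the fifth of the chord, so this is second inversion (figured bass 4/3).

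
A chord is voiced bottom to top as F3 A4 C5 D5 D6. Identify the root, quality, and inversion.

D minor seventh, first inversion

The distinct note names are F, A, C, D. Stacked in thirds they read D–F–A–C, which is a minor seventh chord on D.
F is the third of D minor seventh; third in the bass means first inversion (figured bass 6/5).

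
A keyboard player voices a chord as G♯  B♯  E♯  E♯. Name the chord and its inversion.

E# minor, first inversion

The distinct note names are G#, B#, E#. Stacked in thirds they read E#–G#–B#, which is a minor triad on E#.
G# is the third of E# minor; third in the bass means first inversion (figured bass 6).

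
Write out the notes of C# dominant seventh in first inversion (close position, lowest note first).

C# dominant seventh is C#–E#–G#–B. First inversion puts the third (E#) in the bass, with the remaining tones above: E#, G#, B, C#.

E#, G#, B, C#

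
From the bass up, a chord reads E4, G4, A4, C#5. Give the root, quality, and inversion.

The pitch classes E, G, A, C# arrange in thirds as A–C#–E–G: an A dominant seventh chord.
E is the fifth of A dominant seventh; fifth in the bass means second inversion (figured bass 4/3).

A dominant seventh, second inversion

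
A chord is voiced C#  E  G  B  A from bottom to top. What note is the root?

A

Reordering C#, E, G, B, A into stacked thirds gives A–C#–E–G–B; the bottom of that stack, A, is the root.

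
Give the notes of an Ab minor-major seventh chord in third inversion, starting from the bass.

G, Ab, Cb, Eb

The chord tones are Ab–Cb–Eb–G. With the seventh (G) lowest for third inversion: G, Ab, Cb, Eb.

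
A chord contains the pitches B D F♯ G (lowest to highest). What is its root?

The distinct letter names are B, D, F#, G. Arranged as a stack of thirds they read G–B–D–F#, so G is the root (a G major seventh chord).

G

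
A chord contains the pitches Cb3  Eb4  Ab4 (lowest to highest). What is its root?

Ab

Cb, Eb, Ab are the tones of an Ab minor triad (Ab–Cb–Eb), making Ab the root.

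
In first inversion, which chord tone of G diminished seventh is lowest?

Bb

In first inversion the third is lowest. For G diminished seventh (G–Bb–Db–Fb) that is Bb.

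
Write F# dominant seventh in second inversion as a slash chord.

F#7/C#

Second inversion of F# dominant seventh has the fifth (C#) in the bass. As a slash chord: F#7/C#.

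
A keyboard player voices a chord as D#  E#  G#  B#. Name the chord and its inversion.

The distinct note names are D#, E#, G#, B#. Stacked in thirds they read E#–G#–B#–D#, which is a minor seventh chord on E#.
D# is the seventh of E# minor seventh; seventh in the bass means third inversion (figured bass 4/2).

E# minor seventh, third inversion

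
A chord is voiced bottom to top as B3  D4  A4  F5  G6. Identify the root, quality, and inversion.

G dominant ninth, first inversion

The distinct note names are B, D, A, F, G. Stacked in thirds they read G–B–D–F–A, which is a dominant ninth chord on G.
With the third (B) in the bass, the chord is in first inversion.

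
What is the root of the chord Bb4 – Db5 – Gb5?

Gb

Reordering Bb, Db, Gb into stacked thirds gives Gb–Bb–Db; the bottom of that stack, Gb, is the root.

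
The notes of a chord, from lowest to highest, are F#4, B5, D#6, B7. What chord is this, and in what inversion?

B major, second inversion

Reducing to letter names: F#, B, D#. These stack in thirds as B–D#–F# — a B major triad.
The lowest note is F#, the fifth of the chord, so this is second inversion (figured bass 6/4).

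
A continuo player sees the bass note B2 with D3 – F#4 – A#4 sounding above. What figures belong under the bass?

The notes B, D, F#, A# stack in thirds as B–D–F#–A# — a B minor-major seventh chord. The bass B is the root, so this is root position: figured 7.

7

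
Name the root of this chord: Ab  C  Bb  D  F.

Bb

Ab, C, Bb, D, F are the tones of a Bb dominant ninth chord (Bb–D–F–Ab–C), making Bb the root.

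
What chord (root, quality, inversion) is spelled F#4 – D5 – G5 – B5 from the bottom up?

G major seventh, third inversion

Reducing to letter names: F#, D, G, B. These stack in thirds as G–B–D–F# — a G major seventh chord.
F# is the seventh of G major seventh; seventh in the bass means third inversion (figured bass 4/2).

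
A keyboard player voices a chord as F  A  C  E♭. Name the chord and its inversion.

F dominant seventh, root position

The pitch classes F, A, C, Eb arrange in thirds as F–A–C–Eb: an F dominant seventh chord.
F is the root of F dominant seventh; root in the bass means root position (figured bass 7).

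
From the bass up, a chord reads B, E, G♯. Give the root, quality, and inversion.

The distinct note names are B, E, G#. Stacked in thirds they read E–G#–B, which is a major triad on E.
With the fifth (B) in the bass, the chord is in second inversion (figured bass 6/4).

E major, second inversion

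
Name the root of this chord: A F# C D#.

D#

A, F#, C, D# are the tones of a D# diminished seventh chord (D#–F#–A–C), making D# the root.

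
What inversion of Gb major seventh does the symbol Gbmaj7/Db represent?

second inversion

Gbmaj7/Db means Gb major seventh with Db in the bass. Db is the fifth of Gb major seventh (Gb–Bb–Db–F), so this is second inversion.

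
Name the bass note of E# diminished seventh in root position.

E# diminished seventh is E#–G#–B–D. Root position places the root in the bass: E#.

E#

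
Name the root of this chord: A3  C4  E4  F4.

The distinct letter names are A, C, E, F. Arranged as a stack of thirds they read F–A–C–E, so F is the root (an F major seventh chord).

F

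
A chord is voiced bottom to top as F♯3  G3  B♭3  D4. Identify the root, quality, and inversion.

G minor-major seventh, third inversion

The pitch classes F#, G, Bb, D arrange in thirds as G–Bb–D–F#: a G minor-major seventh chord.
With the seventh (F#) in the bass, the chord is in third inversion (figured bass 4/2).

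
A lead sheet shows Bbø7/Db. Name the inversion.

first inversion

Bbø7/Db means Bb half-diminished seventh with Db in the bass. Db is the third of Bb half-diminished seventh (Bb–Db–Fb–Ab), so this is first inversion.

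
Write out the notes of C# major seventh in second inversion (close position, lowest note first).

C# major seventh is C#–E#–G#–B#. Second inversion puts the fifth (G#) in the bass, with the remaining tones above: G#, B#, C#, E#.

G#, B#, C#, E#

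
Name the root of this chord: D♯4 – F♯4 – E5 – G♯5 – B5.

E

The distinct letter names are D#, F#, E, G#, B. Arranged as a stack of thirds they read E–G#–B–D#–F#, so E is the root (an E major ninth chord).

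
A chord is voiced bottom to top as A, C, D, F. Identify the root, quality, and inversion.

D minor seventh, second inversion

The pitch classes A, C, D, F arrange in thirds as D–F–A–C: a D minor seventh chord.
The lowest note is A, the fifth of the chord, so this is second inversion (figured bass 4/3).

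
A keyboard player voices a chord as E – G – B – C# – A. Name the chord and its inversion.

Reducing to letter names: E, G, B, C#, A. These stack in thirds as A–C#–E–G–B — an A dominant ninth chord.
E is the fifth of A dominant ninth; fifth in the bass means second inversion.

A dominant ninth, second inversion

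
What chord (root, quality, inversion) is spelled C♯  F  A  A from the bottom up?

F augmented, second inversion

The pitch classes C#, F, A arrange in thirds as F–A–C#: an F augmented triad.
With the fifth (C#) in the bass, the chord is in second inversion (figured bass 6/4).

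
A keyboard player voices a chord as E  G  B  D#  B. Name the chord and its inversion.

The pitch classes E, G, B, D# arrange in thirds as E–G–B–D#: an E minor-major seventh chord.
The lowest note is E, the root of the chord, so this is root position (figured bass 7).

E minor-major seventh, root position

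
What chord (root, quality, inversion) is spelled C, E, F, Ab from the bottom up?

The pitch classes C, E, F, Ab arrange in thirds as F–Ab–C–E: an F minor-major seventh chord.
The lowest note is C, the fifth of the chord, so this is second inversion (figured bass 4/3).

F minor-major seventh, second inversion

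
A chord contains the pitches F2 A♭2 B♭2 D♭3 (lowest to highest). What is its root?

The distinct letter names are F, Ab, Bb, Db. Arranged as a stack of thirds they read Bb–Db–F–Ab, so Bb is the root (a Bb minor seventh chord).

Bb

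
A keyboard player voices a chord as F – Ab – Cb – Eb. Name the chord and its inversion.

The pitch classes F, Ab, Cb, Eb arrange in thirds as F–Ab–Cb–Eb: an F half-diminished seventh chord.
F is the root of F half-diminished seventh; root in the bass means root position (figured bass 7).

F half-diminished seventh, root position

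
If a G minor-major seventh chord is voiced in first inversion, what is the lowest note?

G minor-major seventh is G–Bb–D–F#. First inversion places the third in the bass: Bb.

Bb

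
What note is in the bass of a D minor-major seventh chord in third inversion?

The seventh of D minor-major seventh (D–F–A–C#) is C#; that is the bass in third inversion.

C#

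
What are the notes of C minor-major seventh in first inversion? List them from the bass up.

The chord tones are C–Eb–G–B. With the third (Eb) lowest for first inversion: Eb, G, B, C.

Eb, G, B, C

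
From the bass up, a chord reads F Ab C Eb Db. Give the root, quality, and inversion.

The distinct note names are F, Ab, C, Eb, Db. Stacked in thirds they read Db–F–Ab–C–Eb, which is a major ninth chord on Db.
With the third (F) in the bass, the chord is in first inversion.

Db major ninth, first inversion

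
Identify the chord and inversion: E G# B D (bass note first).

E dominant seventh, root position

The distinct note names are E, G#, B, D. Stacked in thirds they read E–G#–B–D, which is a dominant seventh chord on E.
The lowest note is E, the root of the chord, so this is root position (figured bass 7).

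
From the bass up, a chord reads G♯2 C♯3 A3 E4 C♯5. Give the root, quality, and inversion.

The distinct note names are G#, C#, A, E. Stacked in thirds they read A–C#–E–G#, which is a major seventh chord on A.
With the seventh (G#) in the bass, the chord is in third inversion (figured bass 4/2).

A major seventh, third inversion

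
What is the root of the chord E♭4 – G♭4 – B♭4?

Eb

Eb, Gb, Bb are the tones of an Eb minor triad (Eb–Gb–Bb), making Eb the root.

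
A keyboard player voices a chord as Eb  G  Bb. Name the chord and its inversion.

Eb major, root position

The pitch classes Eb, G, Bb arrange in thirds as Eb–G–Bb: an Eb major triad.
Eb is the root of Eb major; root in the bass means root position (figured bass 5/3).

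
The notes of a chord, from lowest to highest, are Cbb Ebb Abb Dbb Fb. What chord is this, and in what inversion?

Reducing to letter names: Cbb, Ebb, Abb, Dbb, Fb. These stack in thirds as Dbb–Fb–Abb–Cbb–Ebb — a Dbb dominant ninth chord.
Cbb is the seventh of Dbb dominant ninth; seventh in the bass means third inversion.

Dbb dominant ninth, third inversion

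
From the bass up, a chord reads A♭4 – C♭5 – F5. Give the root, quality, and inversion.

Reducing to letter names: Ab, Cb, F. These stack in thirds as F–Ab–Cb — an F diminished triad.
Ab is the third of F diminished; third in the bass means first inversion (figured bass 6).

F diminished, first inversion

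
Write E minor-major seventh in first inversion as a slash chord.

First inversion of E minor-major seventh has the third (G) in the bass. As a slash chord: Em(maj7)/G.

Em(maj7)/G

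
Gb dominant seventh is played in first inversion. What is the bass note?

Bb

Gb dominant seventh is Gb–Bb–Db–Fb. First inversion places the third in the bass: Bb.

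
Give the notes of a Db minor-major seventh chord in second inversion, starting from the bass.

Ab, C, Db, Fb

Db minor-major seventh is Db–Fb–Ab–C. Second inversion puts the fifth (Ab) in the bass, with the remaining tones above: Ab, C, Db, Fb.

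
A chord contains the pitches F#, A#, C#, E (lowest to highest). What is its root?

F#

F#, A#, C#, E are the tones of an F# dominant seventh chord (F#–A#–C#–E), making F# the root.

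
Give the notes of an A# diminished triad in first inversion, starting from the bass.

C#, E, A#

Spelling A# diminished: A#–C#–E. In first inversion the third is bass, giving C#, E, A# from the bottom.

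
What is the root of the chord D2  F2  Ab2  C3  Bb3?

Bb

Reordering D, F, Ab, C, Bb into stacked thirds gives Bb–D–F–Ab–C; the bottom of that stack, Bb, is the root.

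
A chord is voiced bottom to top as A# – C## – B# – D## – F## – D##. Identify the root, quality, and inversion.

Reducing to letter names: A#, C##, B#, D##, F##. These stack in thirds as B#–D##–F##–A#–C## — a B# dominant ninth chord.
A# is the seventh of B# dominant ninth; seventh in the bass means third inversion.

B# dominant ninth, third inversion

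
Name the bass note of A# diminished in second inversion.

E

In second inversion the fifth is lowest. For A# diminished (A#–C#–E) that is E.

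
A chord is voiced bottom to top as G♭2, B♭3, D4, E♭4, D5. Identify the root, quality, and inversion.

The pitch classes Gb, Bb, D, Eb arrange in thirds as Eb–Gb–Bb–D: an Eb minor-major seventh chord.
Gb is the third of Eb minor-major seventh; third in the bass means first inversion (figured bass 6/5).

Eb minor-major seventh, first inversion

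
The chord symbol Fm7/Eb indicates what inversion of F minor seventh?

third inversion

Fm7/Eb means F minor seventh with Eb in the bass. Eb is the seventh of F minor seventh (F–Ab–C–Eb), so this is third inversion.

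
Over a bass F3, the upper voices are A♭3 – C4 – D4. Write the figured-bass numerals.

The notes F, Ab, C, D stack in thirds as D–F–Ab–C — a D half-diminished seventh chord. The bass F is the third, so this is first inversion: figured 6/5.

6/5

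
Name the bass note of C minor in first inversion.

In first inversion the third is lowest. For C minor (C–Eb–G) that is Eb.

Eb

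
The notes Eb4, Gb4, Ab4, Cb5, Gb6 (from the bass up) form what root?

Ab

Reordering Eb, Gb, Ab, Cb into stacked thirds gives Ab–Cb–Eb–Gb; the bottom of that stack, Ab, is the root.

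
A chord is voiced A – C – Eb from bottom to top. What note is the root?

A

A, C, Eb are the tones of an A diminished triad (A–C–Eb), making A the root.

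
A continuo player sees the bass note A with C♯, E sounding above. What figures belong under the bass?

5/3

The notes A, C#, E stack in thirds as A–C#–E — an A major triad. The bass A is the root, so this is root position: figured 5/3.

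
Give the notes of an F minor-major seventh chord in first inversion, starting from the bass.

Ab, C, E, F

Spelling F minor-major seventh: F–Ab–C–E. In first inversion the third is bass, giving Ab, C, E, F from the bottom.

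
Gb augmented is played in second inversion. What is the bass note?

Gb augmented is Gb–Bb–D. Second inversion places the fifth in the bass: D.

D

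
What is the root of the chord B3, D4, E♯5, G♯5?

The distinct letter names are B, D, E#, G#. Arranged as a stack of thirds they read E#–G#–B–D, so E# is the root (an E# diminished seventh chord).

E#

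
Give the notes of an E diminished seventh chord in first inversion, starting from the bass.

E diminished seventh is E–G–Bb–Db. First inversion puts the third (G) in the bass, with the remaining tones above: G, Bb, Db, E.

G, Bb, Db, E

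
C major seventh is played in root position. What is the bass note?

C major seventh is C–E–G–B. Root position places the root in the bass: C.

C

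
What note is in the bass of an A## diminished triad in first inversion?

C##

A## diminished is A##–C##–E#. First inversion places the third in the bass: C##.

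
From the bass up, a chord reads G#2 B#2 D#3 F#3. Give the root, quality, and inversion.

G# dominant seventh, root position

Reducing to letter names: G#, B#, D#, F#. These stack in thirds as G#–B#–D#–F# — a G# dominant seventh chord.
G# is the root of G# dominant seventh; root in the bass means root position (figured bass 7).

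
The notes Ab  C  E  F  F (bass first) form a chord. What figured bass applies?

The notes Ab, C, E, F stack in thirds as F–Ab–C–E — an F minor-major seventh chord. The bass Ab is the third, so this is first inversion: figured 6/5.

6/5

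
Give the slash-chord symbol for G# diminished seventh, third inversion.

G#dim7/F

Third inversion of G# diminished seventh has the seventh (F) in the bass. As a slash chord: G#dim7/F.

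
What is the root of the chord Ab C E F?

Reordering Ab, C, E, F into stacked thirds gives F–Ab–C–E; the bottom of that stack, F, is the root.

F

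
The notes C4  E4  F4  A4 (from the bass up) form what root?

F

C, E, F, A are the tones of an F major seventh chord (F–A–C–E), making F the root.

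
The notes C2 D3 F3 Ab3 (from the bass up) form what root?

D

Reordering C, D, F, Ab into stacked thirds gives D–F–Ab–C; the bottom of that stack, D, is the root.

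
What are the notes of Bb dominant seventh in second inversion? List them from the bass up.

F, Ab, Bb, D

The chord tones are Bb–D–F–Ab. With the fifth (F) lowest for second inversion: F, Ab, Bb, D.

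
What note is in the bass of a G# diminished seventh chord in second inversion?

In second inversion the fifth is lowest. For G# diminished seventh (G#–B–D–F) that is D.

D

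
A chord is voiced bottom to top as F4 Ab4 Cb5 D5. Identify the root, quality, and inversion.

Reducing to letter names: F, Ab, Cb, D. These stack in thirds as D–F–Ab–Cb — a D diminished seventh chord.
The lowest note is F, the third of the chord, so this is first inversion (figured bass 6/5).

D diminished seventh, first inversion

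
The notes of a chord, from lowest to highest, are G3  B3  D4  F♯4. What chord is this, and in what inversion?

Reducing to letter names: G, B, D, F#. These stack in thirds as G–B–D–F# — a G major seventh chord.
G is the root of G major seventh; root in the bass means root position (figured bass 7).

G major seventh, root position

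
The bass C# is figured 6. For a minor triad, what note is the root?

The figures 6 mean the third of the chord is in the bass. If C# is the third of a minor triad, the root is A# (chord tones A#–C#–E#).

A#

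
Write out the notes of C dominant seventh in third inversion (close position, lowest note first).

Bb, C, E, G

C dominant seventh is C–E–G–Bb. Third inversion puts the seventh (Bb) in the bass, with the remaining tones above: Bb, C, E, G.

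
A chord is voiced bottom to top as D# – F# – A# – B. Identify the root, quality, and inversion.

B major seventh, first inversion

Reducing to letter names: D#, F#, A#, B. These stack in thirds as B–D#–F#–A# — a B major seventh chord.
The lowest note is D#, the third of the chord, so this is first inversion (figured bass 6/5).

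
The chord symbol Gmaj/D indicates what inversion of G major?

Gmaj/D means G major with D in the bass. D is the fifth of G major (G–B–D), so this is second inversion.

second inversion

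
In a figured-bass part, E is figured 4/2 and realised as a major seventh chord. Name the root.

F

The figures 4/2 mean the seventh of the chord is in the bass. If E is the seventh of a major seventh chord, the root is F (chord tones F–A–C–E).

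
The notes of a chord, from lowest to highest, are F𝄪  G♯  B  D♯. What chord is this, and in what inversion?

G# minor-major seventh, third inversion

Reducing to letter names: F##, G#, B, D#. These stack in thirds as G#–B–D#–F## — a G# minor-major seventh chord.
With the seventh (F##) in the bass, the chord is in third inversion (figured bass 4/2).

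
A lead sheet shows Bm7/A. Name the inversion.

Bm7/A means B minor seventh with A in the bass. A is the seventh of B minor seventh (B–D–F#–A), so this is third inversion.

third inversion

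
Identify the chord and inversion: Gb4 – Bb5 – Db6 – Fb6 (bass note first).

Gb dominant seventh, root position

Reducing to letter names: Gb, Bb, Db, Fb. These stack in thirds as Gb–Bb–Db–Fb — a Gb dominant seventh chord.
The lowest note is Gb, the root of the chord, so this is root position (figured bass 7).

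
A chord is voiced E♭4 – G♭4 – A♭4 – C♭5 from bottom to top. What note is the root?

The distinct letter names are Eb, Gb, Ab, Cb. Arranged as a stack of thirds they read Ab–Cb–Eb–Gb, so Ab is the root (an Ab minor seventh chord).

Ab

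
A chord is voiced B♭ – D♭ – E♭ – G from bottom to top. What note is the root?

Reordering Bb, Db, Eb, G into stacked thirds gives Eb–G–Bb–Db; the bottom of that stack, Eb, is the root.

Eb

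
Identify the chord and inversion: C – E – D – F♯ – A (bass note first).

D dominant ninth, third inversion

Reducing to letter names: C, E, D, F#, A. These stack in thirds as D–F#–A–C–E — a D dominant ninth chord.
C is the seventh of D dominant ninth; seventh in the bass means third inversion.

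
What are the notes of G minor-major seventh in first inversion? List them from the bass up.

Spelling G minor-major seventh: G–Bb–D–F#. In first inversion the third is bass, giving Bb, D, F#, G from the bottom.

Bb, D, F#, G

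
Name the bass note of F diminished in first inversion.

Ab

The third of F diminished (F–Ab–Cb) is Ab; that is the bass in first inversion.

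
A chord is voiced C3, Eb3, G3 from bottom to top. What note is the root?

Reordering C, Eb, G into stacked thirds gives C–Eb–G; the bottom of that stack, C, is the root.

C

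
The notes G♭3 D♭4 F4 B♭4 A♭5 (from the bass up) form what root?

Gb

Gb, Db, F, Bb, Ab are the tones of a Gb major ninth chord (Gb–Bb–Db–F–Ab), making Gb the root.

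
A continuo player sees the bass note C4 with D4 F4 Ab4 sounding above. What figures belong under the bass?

4/2

The notes C, D, F, Ab stack in thirds as D–F–Ab–C — a D half-diminished seventh chord. The bass C is the seventh, so this is third inversion: figured 4/2.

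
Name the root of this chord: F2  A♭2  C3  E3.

Reordering F, Ab, C, E into stacked thirds gives F–Ab–C–E; the bottom of that stack, F, is the root.

F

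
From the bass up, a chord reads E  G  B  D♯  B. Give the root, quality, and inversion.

E minor-major seventh, root position

Reducing to letter names: E, G, B, D#. These stack in thirds as E–G–B–D# — an E minor-major seventh chord.
With the root (E) in the bass, the chord is in root position (figured bass 7).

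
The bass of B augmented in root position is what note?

B

B augmented is B–D#–F##. Root position places the root in the bass: B.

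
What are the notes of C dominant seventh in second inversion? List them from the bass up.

G, Bb, C, E

Spelling C dominant seventh: C–E–G–Bb. In second inversion the fifth is bass, giving G, Bb, C, E from the bottom.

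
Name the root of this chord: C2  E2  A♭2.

C, E, Ab are the tones of an Ab augmented triad (Ab–C–E), making Ab the root.

Ab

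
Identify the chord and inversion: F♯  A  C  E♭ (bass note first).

The pitch classes F#, A, C, Eb arrange in thirds as F#–A–C–Eb: an F# diminished seventh chord.
The lowest note is F#, the root of the chord, so this is root position (figured bass 7).

F# diminished seventh, root position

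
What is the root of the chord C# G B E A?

Reordering C#, G, B, E, A into stacked thirds gives A–C#–E–G–B; the bottom of that stack, A, is the root.

A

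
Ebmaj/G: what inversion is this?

Ebmaj/G means Eb major with G in the bass. G is the third of Eb major (Eb–G–Bb), so this is first inversion.

first inversion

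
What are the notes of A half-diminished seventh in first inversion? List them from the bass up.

Spelling A half-diminished seventh: A–C–Eb–G. In first inversion the third is bass, giving C, Eb, G, A from the bottom.

C, Eb, G, A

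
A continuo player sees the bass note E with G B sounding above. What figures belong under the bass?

5/3

The notes E, G, B stack in thirds as E–G–B — an E minor triad. The bass E is the root, so this is root position: figured 5/3.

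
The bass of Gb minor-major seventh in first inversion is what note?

In first inversion the third is lowest. For Gb minor-major seventh (Gb–Bbb–Db–F) that is Bbb.

Bbb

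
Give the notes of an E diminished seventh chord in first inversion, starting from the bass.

G, Bb, Db, E

The chord tones are E–G–Bb–Db. With the third (G) lowest for first inversion: G, Bb, Db, E.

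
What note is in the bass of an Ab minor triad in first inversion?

The third of Ab minor (Ab–Cb–Eb) is Cb; that is the bass in first inversion.

Cb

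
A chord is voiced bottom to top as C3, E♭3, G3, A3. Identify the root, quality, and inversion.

A half-diminished seventh, first inversion

Reducing to letter names: C, Eb, G, A. These stack in thirds as A–C–Eb–G — an A half-diminished seventh chord.
The lowest note is C, the third of the chord, so this is first inversion (figured bass 6/5).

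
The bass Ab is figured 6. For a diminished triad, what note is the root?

F

The figures 6 mean the third of the chord is in the bass. If Ab is the third of a diminished triad, the root is F (chord tones F–Ab–Cb).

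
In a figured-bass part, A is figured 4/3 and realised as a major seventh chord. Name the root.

The figures 4/3 mean the fifth of the chord is in the bass. If A is the fifth of a major seventh chord, the root is D (chord tones D–F#–A–C#).

D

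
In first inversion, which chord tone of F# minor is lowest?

F# minor is F#–A–C#. First inversion places the third in the bass: A.

A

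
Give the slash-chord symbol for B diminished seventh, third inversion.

Bdim7/Ab

Third inversion of B diminished seventh has the seventh (Ab) in the bass. As a slash chord: Bdim7/Ab.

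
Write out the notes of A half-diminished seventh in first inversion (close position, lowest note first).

C, Eb, G, A

The chord tones are A–C–Eb–G. With the third (C) lowest for first inversion: C, Eb, G, A.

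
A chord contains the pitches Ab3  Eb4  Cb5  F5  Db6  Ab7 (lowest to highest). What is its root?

Reordering Ab, Eb, Cb, F, Db into stacked thirds gives Db–F–Ab–Cb–Eb; the bottom of that stack, Db, is the root.

Db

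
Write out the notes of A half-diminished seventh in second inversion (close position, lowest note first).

Eb, G, A, C

The chord tones are A–C–Eb–G. With the fifth (Eb) lowest for second inversion: Eb, G, A, C.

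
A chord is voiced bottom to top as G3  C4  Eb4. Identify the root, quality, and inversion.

Reducing to letter names: G, C, Eb. These stack in thirds as C–Eb–G — a C minor triad.
G is the fifth of C minor; fifth in the bass means second inversion (figured bass 6/4).

C minor, second inversion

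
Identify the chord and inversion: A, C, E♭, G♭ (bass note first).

The pitch classes A, C, Eb, Gb arrange in thirds as A–C–Eb–Gb: an A diminished seventh chord.
A is the root of A diminished seventh; root in the bass means root position (figured bass 7).

A diminished seventh, root position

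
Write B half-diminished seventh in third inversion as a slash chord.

Third inversion of B half-diminished seventh has the seventh (A) in the bass. As a slash chord: Bø7/A.

Bø7/A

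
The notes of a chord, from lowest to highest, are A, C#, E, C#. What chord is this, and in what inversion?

A major, root position

The distinct note names are A, C#, E. Stacked in thirds they read A–C#–E, which is a major triad on A.
A is the root of A major; root in the bass means root position (figured bass 5/3).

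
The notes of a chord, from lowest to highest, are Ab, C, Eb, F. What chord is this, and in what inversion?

F minor seventh, first inversion

Reducing to letter names: Ab, C, Eb, F. These stack in thirds as F–Ab–C–Eb — an F minor seventh chord.
The lowest note is Ab, the third of the chord, so this is first inversion (figured bass 6/5).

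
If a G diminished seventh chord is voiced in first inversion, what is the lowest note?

Bb

G diminished seventh is G–Bb–Db–Fb. First inversion places the third in the bass: Bb.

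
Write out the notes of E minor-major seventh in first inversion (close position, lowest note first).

The chord tones are E–G–B–D#. With the third (G) lowest for first inversion: G, B, D#, E.

G, B, D#, E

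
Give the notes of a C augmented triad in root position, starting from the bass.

C, E, G#

Spelling C augmented: C–E–G#. In root position the root is bass, giving C, E, G# from the bottom.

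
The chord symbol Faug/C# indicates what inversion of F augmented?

Faug/C# means F augmented with C# in the bass. C# is the fifth of F augmented (F–A–C#), so this is second inversion.

second inversion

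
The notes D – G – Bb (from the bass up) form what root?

D, G, Bb are the tones of a G minor triad (G–Bb–D), making G the root.

G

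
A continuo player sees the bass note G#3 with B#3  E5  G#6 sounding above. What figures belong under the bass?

The notes G#, B#, E stack in thirds as E–G#–B# — an E augmented triad. The bass G# is the third, so this is first inversion: figured 6.

6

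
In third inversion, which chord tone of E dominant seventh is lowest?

D

The seventh of E dominant seventh (E–G#–B–D) is D; that is the bass in third inversion.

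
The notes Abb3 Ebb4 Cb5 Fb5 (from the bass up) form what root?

The distinct letter names are Abb, Ebb, Cb, Fb. Arranged as a stack of thirds they read Fb–Abb–Cb–Ebb, so Fb is the root (an Fb minor seventh chord).

Fb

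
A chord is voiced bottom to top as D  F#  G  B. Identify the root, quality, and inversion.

G major seventh, second inversion

The pitch classes D, F#, G, B arrange in thirds as G–B–D–F#: a G major seventh chord.
With the fifth (D) in the bass, the chord is in second inversion (figured bass 4/3).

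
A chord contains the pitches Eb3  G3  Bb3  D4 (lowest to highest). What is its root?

Eb

The distinct letter names are Eb, G, Bb, D. Arranged as a stack of thirds they read Eb–G–Bb–D, so Eb is the root (an Eb major seventh chord).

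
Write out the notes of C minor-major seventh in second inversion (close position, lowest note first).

C minor-major seventh is C–Eb–G–B. Second inversion puts the fifth (G) in the bass, with the remaining tones above: G, B, C, Eb.

G, B, C, Eb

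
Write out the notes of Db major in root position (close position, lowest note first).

The chord tones are Db–F–Ab. With the root (Db) lowest for root position: Db, F, Ab.

Db, F, Ab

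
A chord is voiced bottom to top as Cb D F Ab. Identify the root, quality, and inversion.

The distinct note names are Cb, D, F, Ab. Stacked in thirds they read D–F–Ab–Cb, which is a diminished seventh chord on D.
The lowest note is Cb, the seventh of the chord, so this is third inversion (figured bass 4/2).

D diminished seventh, third inversion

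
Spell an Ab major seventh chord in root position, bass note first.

Ab, C, Eb, G

Ab major seventh is Ab–C–Eb–G. Root position puts the root (Ab) in the bass, with the remaining tones above: Ab, C, Eb, G.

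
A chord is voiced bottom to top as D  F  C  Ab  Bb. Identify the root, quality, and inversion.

Bb dominant ninth, first inversion

Reducing to letter names: D, F, C, Ab, Bb. These stack in thirds as Bb–D–F–Ab–C — a Bb dominant ninth chord.
With the third (D) in the bass, the chord is in first inversion.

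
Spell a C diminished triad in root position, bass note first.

The chord tones are C–Eb–Gb. With the root (C) lowest for root position: C, Eb, Gb.

C, Eb, Gb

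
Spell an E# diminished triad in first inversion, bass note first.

The chord tones are E#–G#–B. With the third (G#) lowest for first inversion: G#, B, E#.

G#, B, E#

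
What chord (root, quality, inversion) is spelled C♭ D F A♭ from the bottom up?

D diminished seventh, third inversion

Reducing to letter names: Cb, D, F, Ab. These stack in thirds as D–F–Ab–Cb — a D diminished seventh chord.
The lowest note is Cb, the seventh of the chord, so this is third inversion (figured bass 4/2).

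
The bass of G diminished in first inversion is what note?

In first inversion the third is lowest. For G diminished (G–Bb–Db) that is Bb.

Bb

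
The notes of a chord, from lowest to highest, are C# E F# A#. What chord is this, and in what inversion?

Reducing to letter names: C#, E, F#, A#. These stack in thirds as F#–A#–C#–E — an F# dominant seventh chord.
The lowest note is C#, the fifth of the chord, so this is second inversion (figured bass 4/3).

F# dominant seventh, second inversion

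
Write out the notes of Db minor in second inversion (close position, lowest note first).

Ab, Db, Fb

The chord tones are Db–Fb–Ab. With the fifth (Ab) lowest for second inversion: Ab, Db, Fb.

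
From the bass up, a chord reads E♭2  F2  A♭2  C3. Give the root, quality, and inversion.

F minor seventh, third inversion

The distinct note names are Eb, F, Ab, C. Stacked in thirds they read F–Ab–C–Eb, which is a minor seventh chord on F.
With the seventh (Eb) in the bass, the chord is in third inversion (figured bass 4/2).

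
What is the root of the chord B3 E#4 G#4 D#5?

E#

B, E#, G#, D# are the tones of an E# half-diminished seventh chord (E#–G#–B–D#), making E# the root.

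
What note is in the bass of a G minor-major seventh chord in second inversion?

In second inversion the fifth is lowest. For G minor-major seventh (G–Bb–D–F#) that is D.

D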